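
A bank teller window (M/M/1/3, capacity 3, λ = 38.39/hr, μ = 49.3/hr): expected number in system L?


ρ = 38.39/49.3 = 0.7787
L = ρ[1 − (K+1)ρ^K + Kρ^(K+1)] / [(1−ρ)(1−ρ^(K+1))]
Numerator: 0.7787·(1 − 4·0.472187 + 3·0.367692) = 0.166900
Denominator: (0.2213)·(0.632308) = 0.139928
L = 0.166900/0.139928 = 1.1928

Final: 1.1928


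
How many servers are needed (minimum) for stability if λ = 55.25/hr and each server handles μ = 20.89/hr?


Stability requires cμ > λ ⇔ c > λ/μ.
λ/μ = 55.25/20.89 = 2.6448
Minimum integer c = ⌊2.6448⌋ + 1 = 3
Check: 3·20.89 = 62.67 > 55.25, while 2·20.89 = 41.78 ≤ 55.25

Final: 3 servers


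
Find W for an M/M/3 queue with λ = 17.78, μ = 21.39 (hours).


a = 0.8312; ρ = 0.2771; P₀ = 0.433067
Lq = P₀·a^c·ρ/(c!(1−ρ)²) = 0.02198
Wq = Lq/λ = 0.02198/17.78 = 0.001236 hr
W = Wq + 1/μ = 0.001236 + 0.04675 = 0.04799 hr

Final: 0.04799 hr


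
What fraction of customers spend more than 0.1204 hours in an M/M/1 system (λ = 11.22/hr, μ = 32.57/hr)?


W ~ Exponential(μ−λ) for M/M/1.
μ − λ = 32.57 − 11.22 = 21.3500
P(W > t) = e^{−(μ−λ)t} = e^{−2.5705} = 0.076494

Final: 0.076494


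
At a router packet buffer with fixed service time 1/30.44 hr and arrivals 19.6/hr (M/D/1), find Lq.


ρ = 19.6/30.44 = 0.6439
M/D/1: Lq = ρ²/(2(1−ρ)) = 0.4146/(2·0.3561) = 0.58211

Final: 0.58211


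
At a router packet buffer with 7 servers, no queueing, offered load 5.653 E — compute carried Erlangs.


B(7,5.653) = 0.162446 (Erlang-B)
Carried load = a(1 − B) = 5.653·(1 − 0.162446) = 5.653·0.837554 = 4.7347 E

Final: 4.7347 Erlangs


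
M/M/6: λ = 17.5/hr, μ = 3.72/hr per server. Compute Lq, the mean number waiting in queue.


a = λ/μ = 4.7043; ρ = a/6 = 0.7841
P₀ = 0.006972
Lq = P₀·a^c·ρ / (c!·(1−ρ)²) = 0.006972·10838.53671·0.7841/(720·0.04663)
= 1.76449

Final: 1.76449


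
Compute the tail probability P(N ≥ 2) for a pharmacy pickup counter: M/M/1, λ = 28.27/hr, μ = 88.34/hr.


ρ = 28.27/88.34 = 0.3200
P(N ≥ n) = ρ^n = 0.3200^2 = 0.102409

Final: 0.102409


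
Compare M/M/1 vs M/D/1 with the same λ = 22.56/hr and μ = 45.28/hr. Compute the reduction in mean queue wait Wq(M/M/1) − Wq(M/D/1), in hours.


ρ = 22.56/45.28 = 0.4982
Wq(M/M/1) = ρ/(μ−λ) = 0.4982/22.72 = 0.02193 hr
Wq(M/D/1) = ρ/(2(μ−λ)) = 0.01096 hr
Savings = 0.02193 − 0.01096 = 0.01096 hr

Final: 0.01096 hr


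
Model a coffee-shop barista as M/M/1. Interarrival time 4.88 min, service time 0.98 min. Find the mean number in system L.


λ = 60/4.88 = 12.2951 /hr
μ = 60/0.98 = 61.2245 /hr
ρ = λ/μ = 12.2951/61.2245 = 0.2008
L = ρ/(1−ρ) = 0.2008/0.7992 = 0.2513

Final: 0.2513


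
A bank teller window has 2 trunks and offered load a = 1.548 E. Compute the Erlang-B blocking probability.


B(c,a) = (a^c/c!) / Σ_{k=0}^{c} a^k/k!
a^2/2! = 1.198152
Σ terms (k=0..2): 1.00000 + 1.54800 + 1.19815 = 3.746152
B = 1.198152/3.746152 = 0.319835

Final: 0.319835


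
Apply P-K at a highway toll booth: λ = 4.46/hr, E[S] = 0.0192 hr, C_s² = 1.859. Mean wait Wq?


ρ = λ·E[S] = 4.46·0.0192 = 0.08563
E[S²] = E[S]²(1+C_s²) = 0.0192²·(1+1.859) = 0.001054
Wq = λ·E[S²]/(2(1−ρ)) = 4.46·0.001054/(2·0.9144) = 0.002570 hr

Final: 0.002570 hr


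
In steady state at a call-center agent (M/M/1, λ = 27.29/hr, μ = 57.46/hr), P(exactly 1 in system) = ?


ρ = 27.29/57.46 = 0.4749
P_n = (1−ρ)·ρ^n = (1 − 0.4749)·0.4749^1 = 0.5251·0.474939 = 0.249372

Final: 0.249372


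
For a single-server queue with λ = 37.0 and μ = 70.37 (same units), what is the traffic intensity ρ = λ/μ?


ρ = λ/μ = 37.0/70.37 = 0.5258

Final: 0.5258


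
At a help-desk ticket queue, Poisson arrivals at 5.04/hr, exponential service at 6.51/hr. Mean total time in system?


W = 1/(μ−λ) = 1/(6.51 − 5.04) = 1/1.47 = 0.6803 hr

Final: 0.6803 hr


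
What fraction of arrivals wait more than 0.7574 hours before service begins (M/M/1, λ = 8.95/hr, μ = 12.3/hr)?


ρ = 8.95/12.3 = 0.7276
P(Wq > t) = ρ·e^{−(μ−λ)t} = 0.7276·e^{−2.5373}
= 0.7276·0.079080 = 0.057542

Final: 0.057542


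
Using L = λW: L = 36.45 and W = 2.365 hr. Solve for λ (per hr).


λ = L/W = 36.45/2.365 = 15.4123 /hr

Final: 15.4123 /hr


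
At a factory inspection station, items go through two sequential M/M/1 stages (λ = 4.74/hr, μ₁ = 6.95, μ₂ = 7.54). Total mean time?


Each node sees arrival rate λ = 4.74/hr (tandem ⇒ throughput preserved).
W₁ = 1/(μ₁−λ) = 1/(6.95−4.74) = 0.45249 hr
W₂ = 1/(μ₂−λ) = 1/(7.54−4.74) = 0.35714 hr
W_total = W₁ + W₂ = 0.45249 + 0.35714 = 0.80963 hr

Final: 0.80963 hr


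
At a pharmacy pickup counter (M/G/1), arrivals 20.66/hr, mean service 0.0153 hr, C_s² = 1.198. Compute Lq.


ρ = λ·E[S] = 20.66·0.0153 = 0.3161
Lq = ρ²(1+C_s²)/(2(1−ρ)) = 0.09992·(1+1.198)/(2·0.6839)
= 0.09992·2.1980/1.3678 = 0.16056

Final: 0.16056


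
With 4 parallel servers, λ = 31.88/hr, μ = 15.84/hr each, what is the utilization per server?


ρ = λ/(cμ) = 31.88/(4·15.84) = 31.88/63.36 = 0.5032

Final: 0.5032


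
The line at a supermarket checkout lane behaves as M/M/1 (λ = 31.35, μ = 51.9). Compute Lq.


ρ = 31.35/51.9 = 0.6040
Lq = ρ²/(1−ρ) = 0.3649/0.3960 = 0.9215

Final: 0.9215


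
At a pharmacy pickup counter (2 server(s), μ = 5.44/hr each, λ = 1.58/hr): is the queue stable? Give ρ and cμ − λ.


Total capacity cμ = 2·5.44 = 10.88/hr
ρ = λ/(cμ) = 1.58/10.88 = 0.1452
Stable ⇔ ρ < 1: YES
Spare capacity = cμ − λ = 10.88 − 1.58 = 9.30/hr

Final: ρ = 0.1452; stable; margin = 9.30/hr


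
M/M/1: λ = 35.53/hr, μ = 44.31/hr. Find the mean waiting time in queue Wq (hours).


ρ = 35.53/44.31 = 0.8019
Wq = ρ/(μ−λ) = 0.8019/(44.31 − 35.53) = 0.8019/8.78 = 0.09133 hr

Final: 0.09133 hr


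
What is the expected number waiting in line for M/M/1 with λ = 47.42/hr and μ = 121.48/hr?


ρ = 47.42/121.48 = 0.3904
Lq = ρ²/(1−ρ) = 0.1524/0.6096 = 0.2499

Final: 0.2499


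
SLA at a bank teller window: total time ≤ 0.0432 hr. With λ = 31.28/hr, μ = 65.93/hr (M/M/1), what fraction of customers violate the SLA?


W ~ Exponential(μ−λ) for M/M/1.
μ − λ = 65.93 − 31.28 = 34.6500
P(W > t) = e^{−(μ−λ)t} = e^{−1.4969} = 0.223827

Final: 0.223827


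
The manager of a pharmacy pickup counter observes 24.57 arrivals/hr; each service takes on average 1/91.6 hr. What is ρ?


ρ = λ/μ = 24.57/91.6 = 0.2682

Final: 0.2682


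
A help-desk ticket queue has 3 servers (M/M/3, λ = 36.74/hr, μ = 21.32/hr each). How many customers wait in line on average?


a = λ/μ = 1.7233; ρ = a/3 = 0.5744
P₀ = 0.160973
Lq = P₀·a^c·ρ / (c!·(1−ρ)²) = 0.160973·5.11748·0.5744/(6·0.18112)
= 0.43544

Final: 0.43544


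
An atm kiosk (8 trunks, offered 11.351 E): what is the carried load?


B(8,11.351) = 0.397260 (Erlang-B)
Carried load = a(1 − B) = 11.351·(1 − 0.397260) = 11.351·0.602740 = 6.8417 E

Final: 6.8417 Erlangs


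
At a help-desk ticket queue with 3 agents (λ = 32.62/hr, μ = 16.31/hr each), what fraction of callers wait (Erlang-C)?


a = λ/μ = 2.0000; ρ = a/3 = 0.6667
P₀ = 0.111111 (from M/M/c formula)
C(c,a) = [a^c/(c!(1−ρ))]·P₀ = [8.00000/(6·0.3333)]·0.111111
= 4.00000·0.111111 = 0.444444

Final: 0.444444


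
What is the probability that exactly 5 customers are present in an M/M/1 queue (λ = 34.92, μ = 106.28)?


ρ = 34.92/106.28 = 0.3286
P_n = (1−ρ)·ρ^n = (1 − 0.3286)·0.3286^5 = 0.6714·0.003829 = 0.002571

Final: 0.002571


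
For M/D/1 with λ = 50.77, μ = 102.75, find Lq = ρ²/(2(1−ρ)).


ρ = 50.77/102.75 = 0.4941
M/D/1: Lq = ρ²/(2(1−ρ)) = 0.2441/(2·0.5059) = 0.24130

Final: 0.24130


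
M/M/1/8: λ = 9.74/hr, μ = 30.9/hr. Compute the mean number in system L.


ρ = 9.74/30.9 = 0.3152
L = ρ[1 − (K+1)ρ^K + Kρ^(K+1)] / [(1−ρ)(1−ρ^(K+1))]
Numerator: 0.3152·(1 − 9·0.00009745 + 8·0.00003072) = 0.315011
Denominator: (0.6848)·(0.999969) = 0.684769
L = 0.315011/0.684769 = 0.4600

Final: 0.4600


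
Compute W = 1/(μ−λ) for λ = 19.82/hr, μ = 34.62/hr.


W = 1/(μ−λ) = 1/(34.62 − 19.82) = 1/14.80 = 0.06757 hr

Final: 0.06757 hr


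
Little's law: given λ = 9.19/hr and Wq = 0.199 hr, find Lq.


Lq = λWq = 9.19·0.199 = 1.8288

Final: 1.8288


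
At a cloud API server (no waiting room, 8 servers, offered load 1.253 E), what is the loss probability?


B(c,a) = (a^c/c!) / Σ_{k=0}^{c} a^k/k!
a^8/8! = 0.0001507
Σ terms (k=0..8): 1.00000 + 1.25300 + 0.78500 + 0.32787 + 0.10271 + 0.02574 + 0.005375 + 0.0009621 + 0.0001507 = 3.500806
B = 0.0001507/3.500806 = 0.00004304

Final: 0.00004304


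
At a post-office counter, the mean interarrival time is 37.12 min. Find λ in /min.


λ = 1/(interarrival time) in consistent units.
1 minute = 1 min, so λ = 1/37.12 = 0.02694 per minute

Final: 0.02694 /min


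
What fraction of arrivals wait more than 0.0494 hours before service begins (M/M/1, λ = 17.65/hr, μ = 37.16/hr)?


ρ = 17.65/37.16 = 0.4750
P(Wq > t) = ρ·e^{−(μ−λ)t} = 0.4750·e^{−0.9638}
= 0.4750·0.381443 = 0.181175

Final: 0.181175


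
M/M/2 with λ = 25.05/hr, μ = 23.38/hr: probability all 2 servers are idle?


a = λ/μ = 25.05/23.38 = 1.0714; ρ = a/c = 0.5357
Σ_{k=0}^{1} a^k/k! (terms k=0..1) = 1.00000 + 1.07143 = 2.07143
Tail: a^2/(2!(1−ρ)) = 1.14796/(2·0.4643) = 1.23626
P₀ = 1/(2.07143 + 1.23626) = 1/3.30769 = 0.302326

Final: 0.302326


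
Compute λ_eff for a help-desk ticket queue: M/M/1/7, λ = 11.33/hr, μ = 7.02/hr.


ρ = 1.6140; P_K = (1−ρ)ρ^7/(1−ρ^8) = 0.388852
λ_eff = λ(1 − P_K) = 11.33·(1 − 0.388852) = 11.33·0.611148 = 6.9243 /hr

Final: 6.9243 /hr


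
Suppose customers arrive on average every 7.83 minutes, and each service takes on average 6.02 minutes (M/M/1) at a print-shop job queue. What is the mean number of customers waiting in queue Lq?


λ = 60/7.83 = 7.6628 /hr
μ = 60/6.02 = 9.9668 /hr
ρ = λ/μ = 7.6628/9.9668 = 0.7688
Lq = ρ²/(1−ρ) = 0.5911/0.2312 = 2.5571

Final: 2.5571


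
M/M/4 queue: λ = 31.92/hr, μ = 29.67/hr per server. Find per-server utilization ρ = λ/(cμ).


ρ = λ/(cμ) = 31.92/(4·29.67) = 31.92/118.68 = 0.2690

Final: 0.2690


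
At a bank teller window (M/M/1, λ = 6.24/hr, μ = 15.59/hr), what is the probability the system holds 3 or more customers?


ρ = 6.24/15.59 = 0.4003
P(N ≥ n) = ρ^n = 0.4003^3 = 0.064123

Final: 0.064123


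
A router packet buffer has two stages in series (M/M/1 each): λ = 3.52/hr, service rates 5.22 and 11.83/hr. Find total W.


Each node sees arrival rate λ = 3.52/hr (tandem ⇒ throughput preserved).
W₁ = 1/(μ₁−λ) = 1/(5.22−3.52) = 0.58824 hr
W₂ = 1/(μ₂−λ) = 1/(11.83−3.52) = 0.12034 hr
W_total = W₁ + W₂ = 0.58824 + 0.12034 = 0.70857 hr

Final: 0.70857 hr


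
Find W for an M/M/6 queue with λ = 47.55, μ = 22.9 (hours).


a = 2.0764; ρ = 0.3461; P₀ = 0.125146
Lq = P₀·a^c·ρ/(c!(1−ρ)²) = 0.01127
Wq = Lq/λ = 0.01127/47.55 = 0.0002371 hr
W = Wq + 1/μ = 0.0002371 + 0.04367 = 0.04391 hr

Final: 0.04391 hr


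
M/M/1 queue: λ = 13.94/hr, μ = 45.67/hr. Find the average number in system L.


ρ = λ/μ = 13.94/45.67 = 0.3052
L = ρ/(1−ρ) = 0.3052/(1 − 0.3052) = 0.3052/0.6948 = 0.4393

Final: 0.4393


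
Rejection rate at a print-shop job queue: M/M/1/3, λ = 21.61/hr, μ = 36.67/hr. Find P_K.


ρ = λ/μ = 21.61/36.67 = 0.5893
P_K = (1−ρ)ρ^K/(1−ρ^(K+1)) = (0.4107·0.204659)/(1 − 0.120608)
= 0.084052/0.879392 = 0.095579

Final: 0.095579


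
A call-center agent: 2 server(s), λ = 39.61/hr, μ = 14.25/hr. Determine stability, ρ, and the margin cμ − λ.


Total capacity cμ = 2·14.25 = 28.50/hr
ρ = λ/(cμ) = 39.61/28.50 = 1.3898
Stable ⇔ ρ < 1: NO
Spare capacity = cμ − λ = 28.50 − 39.61 = -11.11/hr

Final: ρ = 1.3898; unstable; margin = -11.11/hr


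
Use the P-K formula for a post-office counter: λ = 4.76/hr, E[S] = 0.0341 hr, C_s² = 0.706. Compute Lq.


ρ = λ·E[S] = 4.76·0.0341 = 0.1623
Lq = ρ²(1+C_s²)/(2(1−ρ)) = 0.02635·(1+0.706)/(2·0.8377)
= 0.02635·1.7060/1.6754 = 0.02683

Final: 0.02683


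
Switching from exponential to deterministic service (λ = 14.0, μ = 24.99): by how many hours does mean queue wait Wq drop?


ρ = 14.0/24.99 = 0.5602
Wq(M/M/1) = ρ/(μ−λ) = 0.5602/10.99 = 0.05098 hr
Wq(M/D/1) = ρ/(2(μ−λ)) = 0.02549 hr
Savings = 0.05098 − 0.02549 = 0.02549 hr

Final: 0.02549 hr


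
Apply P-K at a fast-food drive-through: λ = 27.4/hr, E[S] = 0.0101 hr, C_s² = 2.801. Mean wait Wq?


ρ = λ·E[S] = 27.4·0.0101 = 0.2767
E[S²] = E[S]²(1+C_s²) = 0.0101²·(1+2.801) = 0.0003877
Wq = λ·E[S²]/(2(1−ρ)) = 27.4·0.0003877/(2·0.7233) = 0.007345 hr

Final: 0.007345 hr


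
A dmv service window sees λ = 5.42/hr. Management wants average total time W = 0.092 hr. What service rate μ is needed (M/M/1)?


W = 1/(μ−λ) ⇒ μ − λ = 1/W = 1/0.092 = 10.8696
μ = λ + 1/W = 5.42 + 10.8696 = 16.2896 per hr

Final: 16.2896 /hr


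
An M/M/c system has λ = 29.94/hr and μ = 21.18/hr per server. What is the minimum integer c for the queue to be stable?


Stability requires cμ > λ ⇔ c > λ/μ.
λ/μ = 29.94/21.18 = 1.4136
Minimum integer c = ⌊1.4136⌋ + 1 = 2
Check: 2·21.18 = 42.36 > 29.94, while 1·21.18 = 21.18 ≤ 29.94

Final: 2 servers


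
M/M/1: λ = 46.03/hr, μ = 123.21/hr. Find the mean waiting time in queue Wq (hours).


ρ = 46.03/123.21 = 0.3736
Wq = ρ/(μ−λ) = 0.3736/(123.21 − 46.03) = 0.3736/77.18 = 0.004841 hr

Final: 0.004841 hr


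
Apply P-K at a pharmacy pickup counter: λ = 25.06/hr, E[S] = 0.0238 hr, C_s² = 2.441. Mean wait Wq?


ρ = λ·E[S] = 25.06·0.0238 = 0.5964
E[S²] = E[S]²(1+C_s²) = 0.0238²·(1+2.441) = 0.001949
Wq = λ·E[S²]/(2(1−ρ)) = 25.06·0.001949/(2·0.4036) = 0.06052 hr

Final: 0.06052 hr


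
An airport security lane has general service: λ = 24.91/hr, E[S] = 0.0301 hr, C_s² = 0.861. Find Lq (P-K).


ρ = λ·E[S] = 24.91·0.0301 = 0.7498
Lq = ρ²(1+C_s²)/(2(1−ρ)) = 0.5622·(1+0.861)/(2·0.2502)
= 0.5622·1.8610/0.5004 = 2.09071

Final: 2.09071


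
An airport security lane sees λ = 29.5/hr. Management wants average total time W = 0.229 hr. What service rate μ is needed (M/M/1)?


W = 1/(μ−λ) ⇒ μ − λ = 1/W = 1/0.229 = 4.3668
μ = λ + 1/W = 29.5 + 4.3668 = 33.8668 per hr

Final: 33.8668 /hr


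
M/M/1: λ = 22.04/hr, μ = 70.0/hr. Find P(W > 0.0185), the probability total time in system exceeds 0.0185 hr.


W ~ Exponential(μ−λ) for M/M/1.
μ − λ = 70.0 − 22.04 = 47.9600
P(W > t) = e^{−(μ−λ)t} = e^{−0.8873} = 0.411782

Final: 0.411782


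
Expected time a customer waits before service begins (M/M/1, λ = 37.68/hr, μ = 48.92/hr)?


ρ = 37.68/48.92 = 0.7702
Wq = ρ/(μ−λ) = 0.7702/(48.92 − 37.68) = 0.7702/11.24 = 0.06853 hr

Final: 0.06853 hr


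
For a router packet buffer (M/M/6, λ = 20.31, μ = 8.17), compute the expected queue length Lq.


a = λ/μ = 2.4859; ρ = a/6 = 0.4143
P₀ = 0.082793
Lq = P₀·a^c·ρ / (c!·(1−ρ)²) = 0.082793·236.00826·0.4143/(720·0.34302)
= 0.03278

Final: 0.03278


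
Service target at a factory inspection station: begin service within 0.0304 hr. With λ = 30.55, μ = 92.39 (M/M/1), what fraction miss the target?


ρ = 30.55/92.39 = 0.3307
P(Wq > t) = ρ·e^{−(μ−λ)t} = 0.3307·e^{−1.8799}
= 0.3307·0.152600 = 0.050459

Final: 0.050459


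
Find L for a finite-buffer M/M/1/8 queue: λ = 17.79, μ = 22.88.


ρ = 17.79/22.88 = 0.7775
L = ρ[1 − (K+1)ρ^K + Kρ^(K+1)] / [(1−ρ)(1−ρ^(K+1))]
Numerator: 0.7775·(1 − 9·0.133586 + 8·0.103867) = 0.488813
Denominator: (0.2225)·(0.896133) = 0.199358
L = 0.488813/0.199358 = 2.4519

Final: 2.4519


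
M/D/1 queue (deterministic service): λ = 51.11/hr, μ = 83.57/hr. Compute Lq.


ρ = 51.11/83.57 = 0.6116
M/D/1: Lq = ρ²/(2(1−ρ)) = 0.3740/(2·0.3884) = 0.48149

Final: 0.48149


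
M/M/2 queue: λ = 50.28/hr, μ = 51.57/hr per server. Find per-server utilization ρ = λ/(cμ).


ρ = λ/(cμ) = 50.28/(2·51.57) = 50.28/103.14 = 0.4875

Final: 0.4875


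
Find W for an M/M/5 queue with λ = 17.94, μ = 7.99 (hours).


a = 2.2453; ρ = 0.4491; P₀ = 0.104441
Lq = P₀·a^c·ρ/(c!(1−ρ)²) = 0.07348
Wq = Lq/λ = 0.07348/17.94 = 0.004096 hr
W = Wq + 1/μ = 0.004096 + 0.12516 = 0.12925 hr

Final: 0.12925 hr


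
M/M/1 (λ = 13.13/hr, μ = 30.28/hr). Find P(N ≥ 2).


ρ = 13.13/30.28 = 0.4336
P(N ≥ n) = ρ^n = 0.4336^2 = 0.188026

Final: 0.188026


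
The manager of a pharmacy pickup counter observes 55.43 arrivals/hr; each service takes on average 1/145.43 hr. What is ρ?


ρ = λ/μ = 55.43/145.43 = 0.3811

Final: 0.3811


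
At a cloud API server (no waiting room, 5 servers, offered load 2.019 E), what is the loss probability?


B(c,a) = (a^c/c!) / Σ_{k=0}^{c} a^k/k!
a^5/5! = 0.279576
Σ terms (k=0..5): 1.00000 + 2.01900 + 2.03818 + 1.37170 + 0.69236 + 0.27958 = 7.400816
B = 0.279576/7.400816 = 0.037776

Final: 0.037776


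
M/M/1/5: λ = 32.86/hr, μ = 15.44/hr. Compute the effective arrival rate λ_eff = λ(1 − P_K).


ρ = 2.1282; P_K = (1−ρ)ρ^5/(1−ρ^6) = 0.535895
λ_eff = λ(1 − P_K) = 32.86·(1 − 0.535895) = 32.86·0.464105 = 15.2505 /hr

Final: 15.2505 /hr


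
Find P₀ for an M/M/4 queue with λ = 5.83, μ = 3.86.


a = λ/μ = 5.83/3.86 = 1.5104; ρ = a/c = 0.3776
Σ_{k=0}^{3} a^k/k! (terms k=0..3) = 1.00000 + 1.51036 + 1.14060 + 0.57424 = 4.22520
Tail: a^4/(4!(1−ρ)) = 5.20385/(24·0.6224) = 0.34837
P₀ = 1/(4.22520 + 0.34837) = 1/4.57357 = 0.218648

Final: 0.218648


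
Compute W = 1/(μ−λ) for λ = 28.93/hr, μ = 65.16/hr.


W = 1/(μ−λ) = 1/(65.16 − 28.93) = 1/36.23 = 0.02760 hr

Final: 0.02760 hr


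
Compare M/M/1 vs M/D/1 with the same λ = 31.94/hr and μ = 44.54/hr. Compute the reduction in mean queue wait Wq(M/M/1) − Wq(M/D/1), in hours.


ρ = 31.94/44.54 = 0.7171
Wq(M/M/1) = ρ/(μ−λ) = 0.7171/12.60 = 0.05691 hr
Wq(M/D/1) = ρ/(2(μ−λ)) = 0.02846 hr
Savings = 0.05691 − 0.02846 = 0.02846 hr

Final: 0.02846 hr


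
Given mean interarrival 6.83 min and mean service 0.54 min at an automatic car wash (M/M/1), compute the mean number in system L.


λ = 60/6.83 = 8.7848 /hr
μ = 60/0.54 = 111.1111 /hr
ρ = λ/μ = 8.7848/111.1111 = 0.07906
L = ρ/(1−ρ) = 0.07906/0.9209 = 0.08585

Final: 0.08585


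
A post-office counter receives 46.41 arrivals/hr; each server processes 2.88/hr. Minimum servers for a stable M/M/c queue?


Stability requires cμ > λ ⇔ c > λ/μ.
λ/μ = 46.41/2.88 = 16.1146
Minimum integer c = ⌊16.1146⌋ + 1 = 17
Check: 17·2.88 = 48.96 > 46.41, while 16·2.88 = 46.08 ≤ 46.41

Final: 17 servers


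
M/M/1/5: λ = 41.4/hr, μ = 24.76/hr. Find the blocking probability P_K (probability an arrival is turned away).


ρ = λ/μ = 41.4/24.76 = 1.6721
P_K = (1−ρ)ρ^K/(1−ρ^(K+1)) = (-0.6721·13.069185)/(1 − 21.852353)
= -8.783168/-20.852353 = 0.421208

Final: 0.421208


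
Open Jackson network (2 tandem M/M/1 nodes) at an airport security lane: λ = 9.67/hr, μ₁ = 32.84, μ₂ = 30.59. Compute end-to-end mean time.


Each node sees arrival rate λ = 9.67/hr (tandem ⇒ throughput preserved).
W₁ = 1/(μ₁−λ) = 1/(32.84−9.67) = 0.04316 hr
W₂ = 1/(μ₂−λ) = 1/(30.59−9.67) = 0.04780 hr
W_total = W₁ + W₂ = 0.04316 + 0.04780 = 0.09096 hr

Final: 0.09096 hr


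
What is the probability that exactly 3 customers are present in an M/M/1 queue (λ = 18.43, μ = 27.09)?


ρ = 18.43/27.09 = 0.6803
P_n = (1−ρ)·ρ^n = (1 − 0.6803)·0.6803^3 = 0.3197·0.314883 = 0.100660

Final: 0.100660


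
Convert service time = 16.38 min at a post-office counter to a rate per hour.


μ = 1/(service time) in consistent units.
1 hour = 60 min, so μ = 60/16.38 = 3.6630 per hour

Final: 3.6630 /hr


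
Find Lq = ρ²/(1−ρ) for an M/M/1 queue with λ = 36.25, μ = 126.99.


ρ = 36.25/126.99 = 0.2855
Lq = ρ²/(1−ρ) = 0.08148/0.7145 = 0.1140

Final: 0.1140


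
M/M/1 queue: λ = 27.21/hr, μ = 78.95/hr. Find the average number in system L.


ρ = λ/μ = 27.21/78.95 = 0.3446
L = ρ/(1−ρ) = 0.3446/(1 − 0.3446) = 0.3446/0.6554 = 0.5259

Final: 0.5259


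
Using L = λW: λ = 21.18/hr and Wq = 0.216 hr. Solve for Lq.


Lq = λWq = 21.18·0.216 = 4.5749

Final: 4.5749


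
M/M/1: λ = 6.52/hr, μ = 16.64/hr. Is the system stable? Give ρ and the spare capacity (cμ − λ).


Total capacity cμ = 1·16.64 = 16.64/hr
ρ = λ/(cμ) = 6.52/16.64 = 0.3918
Stable ⇔ ρ < 1: YES
Spare capacity = cμ − λ = 16.64 − 6.52 = 10.12/hr

Final: ρ = 0.3918; stable; margin = 10.12/hr


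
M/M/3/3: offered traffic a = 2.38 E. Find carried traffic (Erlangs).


B(3,2.38) = 0.265617 (Erlang-B)
Carried load = a(1 − B) = 2.38·(1 − 0.265617) = 2.38·0.734383 = 1.7478 E

Final: 1.7478 Erlangs


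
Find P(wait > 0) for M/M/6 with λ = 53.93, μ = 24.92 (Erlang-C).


a = λ/μ = 2.1641; ρ = a/6 = 0.3607
P₀ = 0.114576 (from M/M/c formula)
C(c,a) = [a^c/(c!(1−ρ))]·P₀ = [102.72929/(720·0.6393)]·0.114576
= 0.22318·0.114576 = 0.025571

Final: 0.025571


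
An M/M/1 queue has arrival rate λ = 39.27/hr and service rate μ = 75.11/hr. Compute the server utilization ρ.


ρ = λ/μ = 39.27/75.11 = 0.5228

Final: 0.5228


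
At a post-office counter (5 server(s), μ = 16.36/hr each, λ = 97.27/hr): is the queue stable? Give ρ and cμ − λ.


Total capacity cμ = 5·16.36 = 81.80/hr
ρ = λ/(cμ) = 97.27/81.80 = 1.1891
Stable ⇔ ρ < 1: NO
Spare capacity = cμ − λ = 81.80 − 97.27 = -15.47/hr

Final: ρ = 1.1891; unstable; margin = -15.47/hr


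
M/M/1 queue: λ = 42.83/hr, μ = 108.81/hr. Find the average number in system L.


ρ = λ/μ = 42.83/108.81 = 0.3936
L = ρ/(1−ρ) = 0.3936/(1 − 0.3936) = 0.3936/0.6064 = 0.6491

Final: 0.6491


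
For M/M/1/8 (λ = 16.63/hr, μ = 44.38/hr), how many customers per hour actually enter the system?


ρ = 0.3747; P_K = (1−ρ)ρ^8/(1−ρ^9) = 0.0002431
λ_eff = λ(1 − P_K) = 16.63·(1 − 0.0002431) = 16.63·0.999757 = 16.6260 /hr

Final: 16.6260 /hr


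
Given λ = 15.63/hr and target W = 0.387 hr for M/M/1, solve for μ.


W = 1/(μ−λ) ⇒ μ − λ = 1/W = 1/0.387 = 2.5840
μ = λ + 1/W = 15.63 + 2.5840 = 18.2140 per hr

Final: 18.2140 /hr


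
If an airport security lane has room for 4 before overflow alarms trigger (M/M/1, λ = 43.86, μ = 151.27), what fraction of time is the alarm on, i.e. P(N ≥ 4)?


ρ = 43.86/151.27 = 0.2899
P(N ≥ n) = ρ^n = 0.2899^4 = 0.007067

Final: 0.007067


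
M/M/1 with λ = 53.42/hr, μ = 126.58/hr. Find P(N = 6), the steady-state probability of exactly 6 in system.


ρ = 53.42/126.58 = 0.4220
P_n = (1−ρ)·ρ^n = (1 − 0.4220)·0.4220^6 = 0.5780·0.005650 = 0.003265

Final: 0.003265


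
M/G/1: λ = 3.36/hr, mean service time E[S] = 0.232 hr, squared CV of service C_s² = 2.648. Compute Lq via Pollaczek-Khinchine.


ρ = λ·E[S] = 3.36·0.232 = 0.7795
Lq = ρ²(1+C_s²)/(2(1−ρ)) = 0.6077·(1+2.648)/(2·0.2205)
= 0.6077·3.6480/0.4410 = 5.02701

Final: 5.02701


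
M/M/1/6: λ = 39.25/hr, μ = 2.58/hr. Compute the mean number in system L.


ρ = 39.25/2.58 = 15.2132
L = ρ[1 − (K+1)ρ^K + Kρ^(K+1)] / [(1−ρ)(1−ρ^(K+1))]
Numerator: 15.2132·(1 − 7·12397089.332472 + 6·188599130.348660) = 15894959279.946732
Denominator: (-14.2132)·(-188599129.348660) = 2680593051.633857
L = 15894959279.946732/2680593051.633857 = 5.9296

Final: 5.9296


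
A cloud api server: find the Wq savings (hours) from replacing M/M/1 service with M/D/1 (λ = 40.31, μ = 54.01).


ρ = 40.31/54.01 = 0.7463
Wq(M/M/1) = ρ/(μ−λ) = 0.7463/13.70 = 0.05448 hr
Wq(M/D/1) = ρ/(2(μ−λ)) = 0.02724 hr
Savings = 0.05448 − 0.02724 = 0.02724 hr

Final: 0.02724 hr


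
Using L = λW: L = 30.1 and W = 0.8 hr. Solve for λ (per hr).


λ = L/W = 30.1/0.8 = 37.6250 /hr

Final: 37.6250 /hr


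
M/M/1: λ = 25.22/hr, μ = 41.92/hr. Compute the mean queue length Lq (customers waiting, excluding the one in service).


ρ = 25.22/41.92 = 0.6016
Lq = ρ²/(1−ρ) = 0.3619/0.3984 = 0.9086

Final: 0.9086


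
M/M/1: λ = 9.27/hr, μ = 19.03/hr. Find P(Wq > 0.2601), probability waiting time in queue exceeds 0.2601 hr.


ρ = 9.27/19.03 = 0.4871
P(Wq > t) = ρ·e^{−(μ−λ)t} = 0.4871·e^{−2.5386}
= 0.4871·0.078979 = 0.038473

Final: 0.038473


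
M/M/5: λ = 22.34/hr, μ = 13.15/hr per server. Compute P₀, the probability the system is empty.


a = λ/μ = 22.34/13.15 = 1.6989; ρ = a/c = 0.3398
Σ_{k=0}^{4} a^k/k! (terms k=0..4) = 1.00000 + 1.69886 + 1.44306 + 0.81719 + 0.34707 = 5.30618
Tail: a^5/(5!(1−ρ)) = 14.15100/(120·0.6602) = 0.17861
P₀ = 1/(5.30618 + 0.17861) = 1/5.48479 = 0.182322

Final: 0.182322


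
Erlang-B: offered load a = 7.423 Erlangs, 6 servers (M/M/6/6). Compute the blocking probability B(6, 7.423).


B(c,a) = (a^c/c!) / Σ_{k=0}^{c} a^k/k!
a^6/6! = 232.350851
Σ terms (k=0..6): 1.00000 + 7.42300 + 27.55046 + 68.16903 + 126.50468 + 187.80885 + 232.35085 = 650.806882
B = 232.350851/650.806882 = 0.357020

Final: 0.357020


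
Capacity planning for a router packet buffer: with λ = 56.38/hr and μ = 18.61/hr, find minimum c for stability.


Stability requires cμ > λ ⇔ c > λ/μ.
λ/μ = 56.38/18.61 = 3.0296
Minimum integer c = ⌊3.0296⌋ + 1 = 4
Check: 4·18.61 = 74.44 > 56.38, while 3·18.61 = 55.83 ≤ 56.38

Final: 4 servers


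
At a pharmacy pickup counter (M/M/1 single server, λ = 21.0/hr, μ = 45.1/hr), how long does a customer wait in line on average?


ρ = 21.0/45.1 = 0.4656
Wq = ρ/(μ−λ) = 0.4656/(45.1 − 21.0) = 0.4656/24.10 = 0.01932 hr

Final: 0.01932 hr


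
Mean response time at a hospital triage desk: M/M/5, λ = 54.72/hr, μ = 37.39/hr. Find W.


a = 1.4635; ρ = 0.2927; P₀ = 0.231104
Lq = P₀·a^c·ρ/(c!(1−ρ)²) = 0.007565
Wq = Lq/λ = 0.007565/54.72 = 0.0001382 hr
W = Wq + 1/μ = 0.0001382 + 0.02675 = 0.02688 hr

Final: 0.02688 hr


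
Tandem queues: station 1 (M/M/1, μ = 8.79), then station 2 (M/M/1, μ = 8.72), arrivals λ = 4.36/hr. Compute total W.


Each node sees arrival rate λ = 4.36/hr (tandem ⇒ throughput preserved).
W₁ = 1/(μ₁−λ) = 1/(8.79−4.36) = 0.22573 hr
W₂ = 1/(μ₂−λ) = 1/(8.72−4.36) = 0.22936 hr
W_total = W₁ + W₂ = 0.22573 + 0.22936 = 0.45509 hr

Final: 0.45509 hr


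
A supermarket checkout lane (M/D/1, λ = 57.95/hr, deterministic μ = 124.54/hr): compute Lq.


ρ = 57.95/124.54 = 0.4653
M/D/1: Lq = ρ²/(2(1−ρ)) = 0.2165/(2·0.5347) = 0.20247

Final: 0.20247


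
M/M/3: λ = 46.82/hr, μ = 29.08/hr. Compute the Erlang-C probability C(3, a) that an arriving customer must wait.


a = λ/μ = 1.6100; ρ = a/3 = 0.5367
P₀ = 0.184928 (from M/M/c formula)
C(c,a) = [a^c/(c!(1−ρ))]·P₀ = [4.17360/(6·0.4633)]·0.184928
= 1.50134·0.184928 = 0.277640

Final: 0.277640


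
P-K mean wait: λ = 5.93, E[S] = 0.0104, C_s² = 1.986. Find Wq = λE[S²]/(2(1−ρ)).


ρ = λ·E[S] = 5.93·0.0104 = 0.06167
E[S²] = E[S]²(1+C_s²) = 0.0104²·(1+1.986) = 0.0003230
Wq = λ·E[S²]/(2(1−ρ)) = 5.93·0.0003230/(2·0.9383) = 0.001021 hr

Final: 0.001021 hr


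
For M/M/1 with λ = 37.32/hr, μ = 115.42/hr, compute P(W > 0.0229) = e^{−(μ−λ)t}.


W ~ Exponential(μ−λ) for M/M/1.
μ − λ = 115.42 − 37.32 = 78.1000
P(W > t) = e^{−(μ−λ)t} = e^{−1.7885} = 0.167212

Final: 0.167212


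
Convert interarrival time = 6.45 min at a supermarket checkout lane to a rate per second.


λ = 1/(interarrival time) in consistent units.
1 second = 0.0166667 min, so λ = 0.0166667/6.45 = 0.002584 per second

Final: 0.002584 /sec


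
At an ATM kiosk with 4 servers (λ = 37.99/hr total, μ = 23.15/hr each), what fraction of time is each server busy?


ρ = λ/(cμ) = 37.99/(4·23.15) = 37.99/92.60 = 0.4103

Final: 0.4103


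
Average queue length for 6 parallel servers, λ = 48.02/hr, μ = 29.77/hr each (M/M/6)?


a = λ/μ = 1.6130; ρ = a/6 = 0.2688
P₀ = 0.199204
Lq = P₀·a^c·ρ / (c!·(1−ρ)²) = 0.199204·17.61408·0.2688/(720·0.53460)
= 0.002451

Final: 0.002451


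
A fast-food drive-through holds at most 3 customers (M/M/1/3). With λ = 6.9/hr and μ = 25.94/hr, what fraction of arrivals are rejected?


ρ = λ/μ = 6.9/25.94 = 0.2660
P_K = (1−ρ)ρ^K/(1−ρ^(K+1)) = (0.7340·0.018821)/(1 − 0.005006)
= 0.013814/0.994994 = 0.013884

Final: 0.013884


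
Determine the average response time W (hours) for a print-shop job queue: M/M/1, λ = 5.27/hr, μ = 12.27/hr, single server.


W = 1/(μ−λ) = 1/(12.27 − 5.27) = 1/7.00 = 0.1429 hr

Final: 0.1429 hr


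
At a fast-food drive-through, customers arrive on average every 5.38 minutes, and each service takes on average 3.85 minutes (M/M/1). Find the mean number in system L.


λ = 60/5.38 = 11.1524 /hr
μ = 60/3.85 = 15.5844 /hr
ρ = λ/μ = 11.1524/15.5844 = 0.7156
L = ρ/(1−ρ) = 0.7156/0.2844 = 2.5163

Final: 2.5163


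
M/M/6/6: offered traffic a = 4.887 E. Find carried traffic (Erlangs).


B(6,4.887) = 0.183341 (Erlang-B)
Carried load = a(1 − B) = 4.887·(1 − 0.183341) = 4.887·0.816659 = 3.9910 E

Final: 3.9910 Erlangs


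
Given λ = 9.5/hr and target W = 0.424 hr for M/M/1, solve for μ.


W = 1/(μ−λ) ⇒ μ − λ = 1/W = 1/0.424 = 2.3585
μ = λ + 1/W = 9.5 + 2.3585 = 11.8585 per hr

Final: 11.8585 /hr


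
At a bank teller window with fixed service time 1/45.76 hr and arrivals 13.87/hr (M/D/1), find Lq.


ρ = 13.87/45.76 = 0.3031
M/D/1: Lq = ρ²/(2(1−ρ)) = 0.09187/(2·0.6969) = 0.06591

Final: 0.06591


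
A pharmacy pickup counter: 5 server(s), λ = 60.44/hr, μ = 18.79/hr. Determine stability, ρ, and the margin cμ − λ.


Total capacity cμ = 5·18.79 = 93.95/hr
ρ = λ/(cμ) = 60.44/93.95 = 0.6433
Stable ⇔ ρ < 1: YES
Spare capacity = cμ − λ = 93.95 − 60.44 = 33.51/hr

Final: ρ = 0.6433; stable; margin = 33.51/hr


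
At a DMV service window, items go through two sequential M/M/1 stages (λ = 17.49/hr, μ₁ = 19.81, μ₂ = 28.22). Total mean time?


Each node sees arrival rate λ = 17.49/hr (tandem ⇒ throughput preserved).
W₁ = 1/(μ₁−λ) = 1/(19.81−17.49) = 0.43103 hr
W₂ = 1/(μ₂−λ) = 1/(28.22−17.49) = 0.09320 hr
W_total = W₁ + W₂ = 0.43103 + 0.09320 = 0.52423 hr

Final: 0.52423 hr


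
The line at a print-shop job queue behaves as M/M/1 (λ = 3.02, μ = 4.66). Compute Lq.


ρ = 3.02/4.66 = 0.6481
Lq = ρ²/(1−ρ) = 0.4200/0.3519 = 1.1934

Final: 1.1934


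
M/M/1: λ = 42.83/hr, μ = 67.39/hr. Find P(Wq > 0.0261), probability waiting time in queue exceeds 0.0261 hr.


ρ = 42.83/67.39 = 0.6356
P(Wq > t) = ρ·e^{−(μ−λ)t} = 0.6356·e^{−0.6410}
= 0.6356·0.526757 = 0.334783

Final: 0.334783


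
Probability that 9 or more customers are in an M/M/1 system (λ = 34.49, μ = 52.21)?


ρ = 34.49/52.21 = 0.6606
P(N ≥ n) = ρ^n = 0.6606^9 = 0.023958

Final: 0.023958


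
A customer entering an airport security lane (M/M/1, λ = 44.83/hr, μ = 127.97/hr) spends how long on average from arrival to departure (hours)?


W = 1/(μ−λ) = 1/(127.97 − 44.83) = 1/83.14 = 0.01203 hr

Final: 0.01203 hr


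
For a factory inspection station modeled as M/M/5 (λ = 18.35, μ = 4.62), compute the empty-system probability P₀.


a = λ/μ = 18.35/4.62 = 3.9719; ρ = a/c = 0.7944
Σ_{k=0}^{4} a^k/k! (terms k=0..4) = 1.00000 + 3.97186 + 7.88784 + 10.44314 + 10.36967 = 33.67252
Tail: a^5/(5!(1−ρ)) = 988.48587/(120·0.2056) = 40.05969
P₀ = 1/(33.67252 + 40.05969) = 1/73.73221 = 0.013563

Final: 0.013563


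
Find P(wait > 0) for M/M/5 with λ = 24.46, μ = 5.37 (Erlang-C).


a = λ/μ = 4.5549; ρ = a/5 = 0.9110
P₀ = 0.004289 (from M/M/c formula)
C(c,a) = [a^c/(c!(1−ρ))]·P₀ = [1960.69858/(120·0.08901)]·0.004289
= 183.55912·0.004289 = 0.787220

Final: 0.787220


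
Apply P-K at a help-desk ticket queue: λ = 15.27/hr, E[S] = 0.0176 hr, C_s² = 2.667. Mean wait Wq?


ρ = λ·E[S] = 15.27·0.0176 = 0.2688
E[S²] = E[S]²(1+C_s²) = 0.0176²·(1+2.667) = 0.001136
Wq = λ·E[S²]/(2(1−ρ)) = 15.27·0.001136/(2·0.7312) = 0.01186 hr

Final: 0.01186 hr


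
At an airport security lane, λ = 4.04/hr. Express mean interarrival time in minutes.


Mean interarrival time = 1/λ = 1/4.04 hour = 0.24752 hour
In minutes: 0.24752 × 60 = 14.8515 min

Final: 14.8515 min


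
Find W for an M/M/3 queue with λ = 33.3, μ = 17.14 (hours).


a = 1.9428; ρ = 0.6476; P₀ = 0.120504
Lq = P₀·a^c·ρ/(c!(1−ρ)²) = 0.76809
Wq = Lq/λ = 0.76809/33.3 = 0.02307 hr
W = Wq + 1/μ = 0.02307 + 0.05834 = 0.08141 hr

Final: 0.08141 hr


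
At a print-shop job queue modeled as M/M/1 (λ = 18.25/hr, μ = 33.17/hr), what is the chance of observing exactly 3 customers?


ρ = 18.25/33.17 = 0.5502
P_n = (1−ρ)·ρ^n = (1 − 0.5502)·0.5502^3 = 0.4498·0.166553 = 0.074916

Final: 0.074916


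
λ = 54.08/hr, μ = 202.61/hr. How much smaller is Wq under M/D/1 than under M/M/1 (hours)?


ρ = 54.08/202.61 = 0.2669
Wq(M/M/1) = ρ/(μ−λ) = 0.2669/148.53 = 0.001797 hr
Wq(M/D/1) = ρ/(2(μ−λ)) = 0.0008985 hr
Savings = 0.001797 − 0.0008985 = 0.0008985 hr

Final: 0.0008985 hr


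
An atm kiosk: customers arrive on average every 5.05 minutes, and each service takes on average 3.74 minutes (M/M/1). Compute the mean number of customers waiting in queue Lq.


λ = 60/5.05 = 11.8812 /hr
μ = 60/3.74 = 16.0428 /hr
ρ = λ/μ = 11.8812/16.0428 = 0.7406
Lq = ρ²/(1−ρ) = 0.5485/0.2594 = 2.1144

Final: 2.1144


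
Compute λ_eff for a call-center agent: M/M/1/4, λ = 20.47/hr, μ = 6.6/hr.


ρ = 3.1015; P_K = (1−ρ)ρ^4/(1−ρ^5) = 0.679946
λ_eff = λ(1 − P_K) = 20.47·(1 − 0.679946) = 20.47·0.320054 = 6.5515 /hr

Final: 6.5515 /hr


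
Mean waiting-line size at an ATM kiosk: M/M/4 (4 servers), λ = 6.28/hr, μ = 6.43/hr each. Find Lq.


a = λ/μ = 0.9767; ρ = a/4 = 0.2442
P₀ = 0.376074
Lq = P₀·a^c·ρ / (c!·(1−ρ)²) = 0.376074·0.90990·0.2442/(24·0.57128)
= 0.006094

Final: 0.006094


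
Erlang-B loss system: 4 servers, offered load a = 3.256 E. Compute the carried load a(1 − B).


B(4,3.256) = 0.234234 (Erlang-B)
Carried load = a(1 − B) = 3.256·(1 − 0.234234) = 3.256·0.765766 = 2.4933 E

Final: 2.4933 Erlangs


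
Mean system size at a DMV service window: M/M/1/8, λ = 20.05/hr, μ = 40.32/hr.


ρ = 20.05/40.32 = 0.4973
L = ρ[1 − (K+1)ρ^K + Kρ^(K+1)] / [(1−ρ)(1−ρ^(K+1))]
Numerator: 0.4973·(1 − 9·0.003739 + 8·0.001859) = 0.487935
Denominator: (0.5027)·(0.998141) = 0.501793
L = 0.487935/0.501793 = 0.9724

Final: 0.9724


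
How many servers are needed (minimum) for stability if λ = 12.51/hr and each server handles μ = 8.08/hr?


Stability requires cμ > λ ⇔ c > λ/μ.
λ/μ = 12.51/8.08 = 1.5483
Minimum integer c = ⌊1.5483⌋ + 1 = 2
Check: 2·8.08 = 16.16 > 12.51, while 1·8.08 = 8.08 ≤ 12.51

Final: 2 servers


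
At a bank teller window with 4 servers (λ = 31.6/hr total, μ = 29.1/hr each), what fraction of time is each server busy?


ρ = λ/(cμ) = 31.6/(4·29.1) = 31.6/116.40 = 0.2715

Final: 0.2715


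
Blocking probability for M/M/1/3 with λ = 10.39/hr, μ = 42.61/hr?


ρ = λ/μ = 10.39/42.61 = 0.2438
P_K = (1−ρ)ρ^K/(1−ρ^(K+1)) = (0.7562·0.014498)/(1 − 0.003535)
= 0.010963/0.996465 = 0.011002

Final: 0.011002


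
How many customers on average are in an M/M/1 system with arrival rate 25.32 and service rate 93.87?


ρ = λ/μ = 25.32/93.87 = 0.2697
L = ρ/(1−ρ) = 0.2697/(1 − 0.2697) = 0.2697/0.7303 = 0.3694

Final: 0.3694


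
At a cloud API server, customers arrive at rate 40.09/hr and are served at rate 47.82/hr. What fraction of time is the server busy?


ρ = λ/μ = 40.09/47.82 = 0.8384

Final: 0.8384


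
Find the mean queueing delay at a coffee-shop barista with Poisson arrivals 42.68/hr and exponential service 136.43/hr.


ρ = 42.68/136.43 = 0.3128
Wq = ρ/(μ−λ) = 0.3128/(136.43 − 42.68) = 0.3128/93.75 = 0.003337 hr

Final: 0.003337 hr


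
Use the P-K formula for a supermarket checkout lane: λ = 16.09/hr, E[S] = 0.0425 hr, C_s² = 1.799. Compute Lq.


ρ = λ·E[S] = 16.09·0.0425 = 0.6838
Lq = ρ²(1+C_s²)/(2(1−ρ)) = 0.4676·(1+1.799)/(2·0.3162)
= 0.4676·2.7990/0.6323 = 2.06983

Final: 2.06983


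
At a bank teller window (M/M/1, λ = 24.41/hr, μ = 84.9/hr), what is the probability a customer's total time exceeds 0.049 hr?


W ~ Exponential(μ−λ) for M/M/1.
μ − λ = 84.9 − 24.41 = 60.4900
P(W > t) = e^{−(μ−λ)t} = e^{−2.9640} = 0.051612

Final: 0.051612


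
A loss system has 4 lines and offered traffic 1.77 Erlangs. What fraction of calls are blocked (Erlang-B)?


B(c,a) = (a^c/c!) / Σ_{k=0}^{c} a^k/k!
a^4/4! = 0.408961
Σ terms (k=0..4): 1.00000 + 1.77000 + 1.56645 + 0.92421 + 0.40896 = 5.669616
B = 0.408961/5.669616 = 0.072132

Final: 0.072132


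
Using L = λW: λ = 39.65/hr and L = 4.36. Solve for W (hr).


W = L/λ = 4.36/39.65 = 0.1100 hr

Final: 0.1100 hr


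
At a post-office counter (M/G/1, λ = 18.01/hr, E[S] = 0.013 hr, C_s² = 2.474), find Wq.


ρ = λ·E[S] = 18.01·0.013 = 0.2341
E[S²] = E[S]²(1+C_s²) = 0.013²·(1+2.474) = 0.0005871
Wq = λ·E[S²]/(2(1−ρ)) = 18.01·0.0005871/(2·0.7659) = 0.006903 hr

Final: 0.006903 hr


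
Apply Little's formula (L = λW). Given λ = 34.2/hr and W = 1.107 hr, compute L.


L = λW = 34.2·1.107 = 37.8594

Final: 37.8594


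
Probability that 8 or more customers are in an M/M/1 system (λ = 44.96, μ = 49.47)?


ρ = 44.96/49.47 = 0.9088
P(N ≥ n) = ρ^n = 0.9088^8 = 0.465452

Final: 0.465452


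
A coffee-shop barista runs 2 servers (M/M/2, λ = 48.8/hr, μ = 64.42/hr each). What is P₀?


a = λ/μ = 48.8/64.42 = 0.7575; ρ = a/c = 0.3788
Σ_{k=0}^{1} a^k/k! (terms k=0..1) = 1.00000 + 0.75753 = 1.75753
Tail: a^2/(2!(1−ρ)) = 0.57385/(2·0.6212) = 0.46186
P₀ = 1/(1.75753 + 0.46186) = 1/2.21939 = 0.450574

Final: 0.450574


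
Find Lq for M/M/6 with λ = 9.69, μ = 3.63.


a = λ/μ = 2.6694; ρ = a/6 = 0.4449
P₀ = 0.068713
Lq = P₀·a^c·ρ / (c!·(1−ρ)²) = 0.068713·361.82862·0.4449/(720·0.30813)
= 0.04986

Final: 0.04986


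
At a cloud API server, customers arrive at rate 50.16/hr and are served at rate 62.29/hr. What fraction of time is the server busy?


ρ = λ/μ = 50.16/62.29 = 0.8053

Final: 0.8053


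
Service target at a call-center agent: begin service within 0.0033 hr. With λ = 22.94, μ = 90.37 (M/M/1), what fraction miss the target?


ρ = 22.94/90.37 = 0.2538
P(Wq > t) = ρ·e^{−(μ−λ)t} = 0.2538·e^{−0.2225}
= 0.2538·0.800500 = 0.203203

Final: 0.203203


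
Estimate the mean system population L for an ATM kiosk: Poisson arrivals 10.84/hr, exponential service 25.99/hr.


ρ = λ/μ = 10.84/25.99 = 0.4171
L = ρ/(1−ρ) = 0.4171/(1 − 0.4171) = 0.4171/0.5829 = 0.7155

Final: 0.7155


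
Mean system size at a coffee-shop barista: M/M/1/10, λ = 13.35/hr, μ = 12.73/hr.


ρ = 13.35/12.73 = 1.0487
L = ρ[1 − (K+1)ρ^K + Kρ^(K+1)] / [(1−ρ)(1−ρ^(K+1))]
Numerator: 1.0487·(1 − 11·1.608898 + 10·1.687258) = 0.183205
Denominator: (-0.04870)·(-0.687258) = 0.033472
L = 0.183205/0.033472 = 5.4734

Final: 5.4734
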